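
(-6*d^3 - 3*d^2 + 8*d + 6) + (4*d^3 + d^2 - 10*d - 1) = -2*d^3 - 2*d^2 - 2*d + 5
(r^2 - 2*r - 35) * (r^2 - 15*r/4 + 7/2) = r^4 - 23*r^3/4 - 24*r^2 + 497*r/4 - 245/2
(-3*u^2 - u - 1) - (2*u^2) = -5*u^2 - u - 1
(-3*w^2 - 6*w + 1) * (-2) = 6*w^2 + 12*w - 2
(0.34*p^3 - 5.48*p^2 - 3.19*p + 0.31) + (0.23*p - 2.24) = 0.34*p^3 - 5.48*p^2 - 2.96*p - 1.93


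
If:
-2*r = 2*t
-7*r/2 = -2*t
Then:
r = 0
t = 0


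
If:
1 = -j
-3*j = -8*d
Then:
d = -3/8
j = -1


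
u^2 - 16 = (u - 4)*(u + 4)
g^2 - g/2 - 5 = (g - 5/2)*(g + 2)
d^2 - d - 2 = (d - 2)*(d + 1)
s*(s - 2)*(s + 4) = s^3 + 2*s^2 - 8*s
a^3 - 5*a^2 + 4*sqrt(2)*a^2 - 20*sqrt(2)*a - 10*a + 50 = (a - 5)*(a - sqrt(2))*(a + 5*sqrt(2))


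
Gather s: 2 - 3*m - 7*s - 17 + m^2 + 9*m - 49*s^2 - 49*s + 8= m^2 + 6*m - 49*s^2 - 56*s - 7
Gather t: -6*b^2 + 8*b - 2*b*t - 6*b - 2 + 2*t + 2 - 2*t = -6*b^2 - 2*b*t + 2*b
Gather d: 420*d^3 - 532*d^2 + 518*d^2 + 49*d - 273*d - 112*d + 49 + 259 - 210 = 420*d^3 - 14*d^2 - 336*d + 98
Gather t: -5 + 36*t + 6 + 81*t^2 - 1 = 81*t^2 + 36*t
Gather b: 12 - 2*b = 12 - 2*b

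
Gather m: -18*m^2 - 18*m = -18*m^2 - 18*m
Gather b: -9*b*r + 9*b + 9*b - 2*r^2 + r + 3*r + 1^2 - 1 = b*(18 - 9*r) - 2*r^2 + 4*r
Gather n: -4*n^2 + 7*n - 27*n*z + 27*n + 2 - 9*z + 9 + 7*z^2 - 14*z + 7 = -4*n^2 + n*(34 - 27*z) + 7*z^2 - 23*z + 18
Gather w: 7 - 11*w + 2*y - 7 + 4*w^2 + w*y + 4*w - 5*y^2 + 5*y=4*w^2 + w*(y - 7) - 5*y^2 + 7*y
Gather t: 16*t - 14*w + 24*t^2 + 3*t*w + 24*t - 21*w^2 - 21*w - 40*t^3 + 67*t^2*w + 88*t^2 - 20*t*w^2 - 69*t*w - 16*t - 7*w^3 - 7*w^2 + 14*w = -40*t^3 + t^2*(67*w + 112) + t*(-20*w^2 - 66*w + 24) - 7*w^3 - 28*w^2 - 21*w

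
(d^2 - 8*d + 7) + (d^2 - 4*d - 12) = 2*d^2 - 12*d - 5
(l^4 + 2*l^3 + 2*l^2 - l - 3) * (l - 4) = l^5 - 2*l^4 - 6*l^3 - 9*l^2 + l + 12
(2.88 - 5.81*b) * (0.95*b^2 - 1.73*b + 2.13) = -5.5195*b^3 + 12.7873*b^2 - 17.3577*b + 6.1344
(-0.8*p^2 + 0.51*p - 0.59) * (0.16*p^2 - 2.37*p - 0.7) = -0.128*p^4 + 1.9776*p^3 - 0.7431*p^2 + 1.0413*p + 0.413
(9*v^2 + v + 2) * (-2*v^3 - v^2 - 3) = -18*v^5 - 11*v^4 - 5*v^3 - 29*v^2 - 3*v - 6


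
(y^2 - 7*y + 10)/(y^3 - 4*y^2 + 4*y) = (y - 5)/(y*(y - 2))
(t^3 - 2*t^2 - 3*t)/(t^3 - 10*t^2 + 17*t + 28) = t*(t - 3)/(t^2 - 11*t + 28)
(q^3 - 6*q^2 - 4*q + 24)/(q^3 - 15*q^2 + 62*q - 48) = (q^2 - 4)/(q^2 - 9*q + 8)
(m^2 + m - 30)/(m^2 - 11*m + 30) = (m + 6)/(m - 6)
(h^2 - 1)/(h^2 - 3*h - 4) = (h - 1)/(h - 4)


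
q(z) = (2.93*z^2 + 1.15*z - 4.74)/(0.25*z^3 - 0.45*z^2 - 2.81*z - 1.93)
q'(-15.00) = -0.04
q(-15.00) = -0.70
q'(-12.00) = -0.07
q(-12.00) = -0.87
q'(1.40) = -1.36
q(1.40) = -0.43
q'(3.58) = -6.87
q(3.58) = -5.87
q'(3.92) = -15.10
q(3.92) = -9.33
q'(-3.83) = -1.02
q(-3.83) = -2.86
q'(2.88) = -2.63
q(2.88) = -2.94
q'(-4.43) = -0.65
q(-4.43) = -2.38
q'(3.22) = -3.88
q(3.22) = -4.02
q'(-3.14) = -2.19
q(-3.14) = -3.89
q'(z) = (5.86*z + 1.15)/(0.25*z^3 - 0.45*z^2 - 2.81*z - 1.93) + (-0.75*z^2 + 0.9*z + 2.81)*(2.93*z^2 + 1.15*z - 4.74)/(0.25*z^3 - 0.45*z^2 - 2.81*z - 1.93)^2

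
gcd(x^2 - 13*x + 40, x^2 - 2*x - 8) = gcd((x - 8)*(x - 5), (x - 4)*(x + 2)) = 1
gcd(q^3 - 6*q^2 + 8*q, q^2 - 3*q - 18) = 1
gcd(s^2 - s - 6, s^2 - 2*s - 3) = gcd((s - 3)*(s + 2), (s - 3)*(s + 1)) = s - 3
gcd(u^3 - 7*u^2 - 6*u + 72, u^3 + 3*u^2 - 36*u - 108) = u^2 - 3*u - 18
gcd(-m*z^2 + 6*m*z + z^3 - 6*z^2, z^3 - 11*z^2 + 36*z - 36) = z - 6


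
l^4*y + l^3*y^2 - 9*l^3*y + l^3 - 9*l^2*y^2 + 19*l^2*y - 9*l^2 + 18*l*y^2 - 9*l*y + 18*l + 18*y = (l - 6)*(l - 3)*(l + y)*(l*y + 1)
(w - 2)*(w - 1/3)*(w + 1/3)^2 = w^4 - 5*w^3/3 - 7*w^2/9 + 5*w/27 + 2/27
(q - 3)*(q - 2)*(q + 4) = q^3 - q^2 - 14*q + 24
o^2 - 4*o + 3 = (o - 3)*(o - 1)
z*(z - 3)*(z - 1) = z^3 - 4*z^2 + 3*z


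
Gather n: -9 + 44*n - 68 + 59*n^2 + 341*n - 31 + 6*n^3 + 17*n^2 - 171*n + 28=6*n^3 + 76*n^2 + 214*n - 80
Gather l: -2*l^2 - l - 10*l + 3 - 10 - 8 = -2*l^2 - 11*l - 15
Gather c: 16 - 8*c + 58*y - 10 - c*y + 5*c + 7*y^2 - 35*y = c*(-y - 3) + 7*y^2 + 23*y + 6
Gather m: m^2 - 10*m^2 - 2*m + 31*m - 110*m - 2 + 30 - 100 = -9*m^2 - 81*m - 72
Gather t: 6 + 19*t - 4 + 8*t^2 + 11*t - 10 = 8*t^2 + 30*t - 8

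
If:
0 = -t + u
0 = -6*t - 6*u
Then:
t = 0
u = 0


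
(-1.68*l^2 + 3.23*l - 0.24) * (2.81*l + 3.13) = -4.7208*l^3 + 3.8179*l^2 + 9.4355*l - 0.7512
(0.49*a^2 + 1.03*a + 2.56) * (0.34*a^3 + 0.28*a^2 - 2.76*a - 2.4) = 0.1666*a^5 + 0.4874*a^4 - 0.1936*a^3 - 3.302*a^2 - 9.5376*a - 6.144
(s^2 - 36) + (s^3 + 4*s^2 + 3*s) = s^3 + 5*s^2 + 3*s - 36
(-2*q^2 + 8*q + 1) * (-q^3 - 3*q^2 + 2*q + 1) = 2*q^5 - 2*q^4 - 29*q^3 + 11*q^2 + 10*q + 1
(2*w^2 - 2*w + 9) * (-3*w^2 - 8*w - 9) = -6*w^4 - 10*w^3 - 29*w^2 - 54*w - 81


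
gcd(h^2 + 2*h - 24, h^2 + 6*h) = h + 6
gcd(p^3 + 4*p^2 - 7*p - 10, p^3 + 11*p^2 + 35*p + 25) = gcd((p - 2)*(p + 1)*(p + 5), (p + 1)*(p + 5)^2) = p^2 + 6*p + 5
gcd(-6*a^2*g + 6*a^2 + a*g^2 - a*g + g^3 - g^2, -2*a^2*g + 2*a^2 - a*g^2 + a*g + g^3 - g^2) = 2*a*g - 2*a - g^2 + g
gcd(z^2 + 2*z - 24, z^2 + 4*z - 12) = z + 6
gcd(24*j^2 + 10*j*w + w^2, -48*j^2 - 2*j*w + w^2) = 6*j + w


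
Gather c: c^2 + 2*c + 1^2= c^2 + 2*c + 1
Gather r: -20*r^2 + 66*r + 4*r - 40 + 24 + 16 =-20*r^2 + 70*r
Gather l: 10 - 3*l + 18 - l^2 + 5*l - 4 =-l^2 + 2*l + 24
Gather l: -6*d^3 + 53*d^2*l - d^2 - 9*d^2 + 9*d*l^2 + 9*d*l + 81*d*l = -6*d^3 - 10*d^2 + 9*d*l^2 + l*(53*d^2 + 90*d)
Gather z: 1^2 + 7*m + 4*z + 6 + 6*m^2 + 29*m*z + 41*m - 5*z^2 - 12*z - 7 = 6*m^2 + 48*m - 5*z^2 + z*(29*m - 8)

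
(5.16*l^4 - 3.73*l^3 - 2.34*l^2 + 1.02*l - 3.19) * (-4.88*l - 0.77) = -25.1808*l^5 + 14.2292*l^4 + 14.2913*l^3 - 3.1758*l^2 + 14.7818*l + 2.4563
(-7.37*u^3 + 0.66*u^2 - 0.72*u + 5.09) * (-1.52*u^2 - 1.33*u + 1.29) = 11.2024*u^5 + 8.7989*u^4 - 9.2907*u^3 - 5.9278*u^2 - 7.6985*u + 6.5661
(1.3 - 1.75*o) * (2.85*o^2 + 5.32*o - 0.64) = -4.9875*o^3 - 5.605*o^2 + 8.036*o - 0.832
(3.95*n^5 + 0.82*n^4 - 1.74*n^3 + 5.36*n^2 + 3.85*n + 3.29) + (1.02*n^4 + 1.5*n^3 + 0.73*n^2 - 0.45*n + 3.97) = 3.95*n^5 + 1.84*n^4 - 0.24*n^3 + 6.09*n^2 + 3.4*n + 7.26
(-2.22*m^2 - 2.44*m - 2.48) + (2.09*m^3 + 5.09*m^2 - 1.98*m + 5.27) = 2.09*m^3 + 2.87*m^2 - 4.42*m + 2.79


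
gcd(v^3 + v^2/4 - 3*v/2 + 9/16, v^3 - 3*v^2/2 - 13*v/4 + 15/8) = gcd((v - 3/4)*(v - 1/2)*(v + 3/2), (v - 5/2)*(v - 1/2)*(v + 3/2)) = v^2 + v - 3/4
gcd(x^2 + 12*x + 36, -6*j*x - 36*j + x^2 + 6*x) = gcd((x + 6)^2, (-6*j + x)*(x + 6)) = x + 6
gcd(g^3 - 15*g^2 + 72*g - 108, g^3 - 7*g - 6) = g - 3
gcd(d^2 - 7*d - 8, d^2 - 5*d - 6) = d + 1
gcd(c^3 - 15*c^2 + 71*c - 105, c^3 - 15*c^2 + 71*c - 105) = c^3 - 15*c^2 + 71*c - 105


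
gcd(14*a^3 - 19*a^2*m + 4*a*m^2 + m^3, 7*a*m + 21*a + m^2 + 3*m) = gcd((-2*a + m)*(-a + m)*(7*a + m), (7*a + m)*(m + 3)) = 7*a + m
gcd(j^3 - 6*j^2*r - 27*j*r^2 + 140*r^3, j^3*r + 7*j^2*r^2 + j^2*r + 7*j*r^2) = 1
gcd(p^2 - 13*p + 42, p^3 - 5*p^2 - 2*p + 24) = 1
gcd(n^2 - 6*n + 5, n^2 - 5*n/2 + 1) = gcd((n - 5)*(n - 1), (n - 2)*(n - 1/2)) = 1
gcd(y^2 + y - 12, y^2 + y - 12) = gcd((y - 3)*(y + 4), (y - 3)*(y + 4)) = y^2 + y - 12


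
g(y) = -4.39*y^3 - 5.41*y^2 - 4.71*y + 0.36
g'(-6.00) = -413.91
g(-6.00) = 782.10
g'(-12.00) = -1771.35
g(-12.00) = 6863.76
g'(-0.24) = -2.87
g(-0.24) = 1.24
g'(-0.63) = -3.12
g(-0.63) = 2.28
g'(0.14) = -6.48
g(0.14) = -0.42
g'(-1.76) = -26.46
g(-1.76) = 15.82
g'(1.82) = -68.03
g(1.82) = -52.60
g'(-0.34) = -2.55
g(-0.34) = 1.51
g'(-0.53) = -2.67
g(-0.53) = 1.99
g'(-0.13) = -3.53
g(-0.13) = 0.89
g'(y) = -13.17*y^2 - 10.82*y - 4.71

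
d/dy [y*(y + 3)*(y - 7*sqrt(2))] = 3*y^2 - 14*sqrt(2)*y + 6*y - 21*sqrt(2)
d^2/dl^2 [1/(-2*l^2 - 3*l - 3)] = 2*(4*l^2 + 6*l - (4*l + 3)^2 + 6)/(2*l^2 + 3*l + 3)^3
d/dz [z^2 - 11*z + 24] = 2*z - 11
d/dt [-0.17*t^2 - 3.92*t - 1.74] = -0.34*t - 3.92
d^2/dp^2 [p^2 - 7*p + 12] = 2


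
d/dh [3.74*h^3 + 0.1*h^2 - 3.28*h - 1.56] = 11.22*h^2 + 0.2*h - 3.28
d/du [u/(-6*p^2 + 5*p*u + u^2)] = (-6*p^2 + 5*p*u + u^2 - u*(5*p + 2*u))/(-6*p^2 + 5*p*u + u^2)^2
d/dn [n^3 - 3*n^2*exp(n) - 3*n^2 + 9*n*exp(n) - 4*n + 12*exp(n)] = -3*n^2*exp(n) + 3*n^2 + 3*n*exp(n) - 6*n + 21*exp(n) - 4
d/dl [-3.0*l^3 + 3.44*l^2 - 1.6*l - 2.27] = -9.0*l^2 + 6.88*l - 1.6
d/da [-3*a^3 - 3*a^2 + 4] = 3*a*(-3*a - 2)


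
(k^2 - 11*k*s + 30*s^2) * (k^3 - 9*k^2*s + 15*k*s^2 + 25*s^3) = k^5 - 20*k^4*s + 144*k^3*s^2 - 410*k^2*s^3 + 175*k*s^4 + 750*s^5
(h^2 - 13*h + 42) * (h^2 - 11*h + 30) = h^4 - 24*h^3 + 215*h^2 - 852*h + 1260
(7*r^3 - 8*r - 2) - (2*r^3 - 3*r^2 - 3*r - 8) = 5*r^3 + 3*r^2 - 5*r + 6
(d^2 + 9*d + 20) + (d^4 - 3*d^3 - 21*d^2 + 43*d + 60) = d^4 - 3*d^3 - 20*d^2 + 52*d + 80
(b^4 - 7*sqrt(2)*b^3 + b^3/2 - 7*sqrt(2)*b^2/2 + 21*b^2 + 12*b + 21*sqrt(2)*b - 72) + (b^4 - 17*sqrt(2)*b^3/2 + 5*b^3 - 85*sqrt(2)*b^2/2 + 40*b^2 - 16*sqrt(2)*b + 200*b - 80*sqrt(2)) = 2*b^4 - 31*sqrt(2)*b^3/2 + 11*b^3/2 - 46*sqrt(2)*b^2 + 61*b^2 + 5*sqrt(2)*b + 212*b - 80*sqrt(2) - 72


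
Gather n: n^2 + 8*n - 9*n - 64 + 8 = n^2 - n - 56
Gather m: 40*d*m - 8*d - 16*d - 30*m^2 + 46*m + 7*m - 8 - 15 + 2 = -24*d - 30*m^2 + m*(40*d + 53) - 21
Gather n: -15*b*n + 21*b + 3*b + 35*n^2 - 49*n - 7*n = 24*b + 35*n^2 + n*(-15*b - 56)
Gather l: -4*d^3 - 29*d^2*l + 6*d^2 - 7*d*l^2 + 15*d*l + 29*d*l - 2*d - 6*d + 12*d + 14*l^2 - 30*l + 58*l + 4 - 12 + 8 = -4*d^3 + 6*d^2 + 4*d + l^2*(14 - 7*d) + l*(-29*d^2 + 44*d + 28)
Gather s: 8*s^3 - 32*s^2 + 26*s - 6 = 8*s^3 - 32*s^2 + 26*s - 6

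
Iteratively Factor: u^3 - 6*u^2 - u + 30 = (u - 5)*(u^2 - u - 6) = (u - 5)*(u - 3)*(u + 2)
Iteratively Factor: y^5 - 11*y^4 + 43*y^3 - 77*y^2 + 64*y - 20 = (y - 1)*(y^4 - 10*y^3 + 33*y^2 - 44*y + 20) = (y - 2)*(y - 1)*(y^3 - 8*y^2 + 17*y - 10) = (y - 5)*(y - 2)*(y - 1)*(y^2 - 3*y + 2) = (y - 5)*(y - 2)*(y - 1)^2*(y - 2)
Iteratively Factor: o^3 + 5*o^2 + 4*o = (o)*(o^2 + 5*o + 4) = o*(o + 4)*(o + 1)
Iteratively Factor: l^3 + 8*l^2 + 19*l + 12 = (l + 4)*(l^2 + 4*l + 3) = (l + 3)*(l + 4)*(l + 1)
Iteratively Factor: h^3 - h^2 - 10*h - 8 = (h + 1)*(h^2 - 2*h - 8) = (h + 1)*(h + 2)*(h - 4)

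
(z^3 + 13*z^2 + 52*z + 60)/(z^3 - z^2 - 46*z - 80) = (z + 6)/(z - 8)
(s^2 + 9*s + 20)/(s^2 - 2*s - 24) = (s + 5)/(s - 6)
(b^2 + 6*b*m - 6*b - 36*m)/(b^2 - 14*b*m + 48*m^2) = (b^2 + 6*b*m - 6*b - 36*m)/(b^2 - 14*b*m + 48*m^2)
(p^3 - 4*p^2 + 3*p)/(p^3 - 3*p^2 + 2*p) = (p - 3)/(p - 2)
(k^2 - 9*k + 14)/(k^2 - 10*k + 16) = (k - 7)/(k - 8)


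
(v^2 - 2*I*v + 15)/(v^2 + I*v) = (v^2 - 2*I*v + 15)/(v*(v + I))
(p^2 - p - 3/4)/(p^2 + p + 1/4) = (2*p - 3)/(2*p + 1)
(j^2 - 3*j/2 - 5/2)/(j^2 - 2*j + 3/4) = 2*(2*j^2 - 3*j - 5)/(4*j^2 - 8*j + 3)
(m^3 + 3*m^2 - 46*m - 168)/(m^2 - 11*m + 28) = (m^2 + 10*m + 24)/(m - 4)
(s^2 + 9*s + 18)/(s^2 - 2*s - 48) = (s + 3)/(s - 8)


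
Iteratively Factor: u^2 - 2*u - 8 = (u + 2)*(u - 4)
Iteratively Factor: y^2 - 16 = (y + 4)*(y - 4)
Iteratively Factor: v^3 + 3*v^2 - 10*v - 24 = (v + 2)*(v^2 + v - 12) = (v + 2)*(v + 4)*(v - 3)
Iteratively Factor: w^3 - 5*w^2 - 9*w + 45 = (w + 3)*(w^2 - 8*w + 15) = (w - 5)*(w + 3)*(w - 3)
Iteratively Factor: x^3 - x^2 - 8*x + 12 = (x - 2)*(x^2 + x - 6) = (x - 2)*(x + 3)*(x - 2)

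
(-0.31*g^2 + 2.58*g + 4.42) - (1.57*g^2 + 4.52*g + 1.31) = -1.88*g^2 - 1.94*g + 3.11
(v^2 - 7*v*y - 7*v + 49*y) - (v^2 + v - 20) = -7*v*y - 8*v + 49*y + 20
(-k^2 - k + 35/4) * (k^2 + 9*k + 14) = -k^4 - 10*k^3 - 57*k^2/4 + 259*k/4 + 245/2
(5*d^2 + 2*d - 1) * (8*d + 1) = 40*d^3 + 21*d^2 - 6*d - 1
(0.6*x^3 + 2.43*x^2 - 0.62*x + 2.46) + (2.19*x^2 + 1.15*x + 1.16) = 0.6*x^3 + 4.62*x^2 + 0.53*x + 3.62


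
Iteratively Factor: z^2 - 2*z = (z - 2)*(z)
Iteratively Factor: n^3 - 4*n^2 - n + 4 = (n - 1)*(n^2 - 3*n - 4) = (n - 4)*(n - 1)*(n + 1)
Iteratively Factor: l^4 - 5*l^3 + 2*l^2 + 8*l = (l - 4)*(l^3 - l^2 - 2*l) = (l - 4)*(l - 2)*(l^2 + l) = l*(l - 4)*(l - 2)*(l + 1)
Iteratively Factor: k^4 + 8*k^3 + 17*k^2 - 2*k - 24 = (k + 4)*(k^3 + 4*k^2 + k - 6) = (k + 3)*(k + 4)*(k^2 + k - 2) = (k + 2)*(k + 3)*(k + 4)*(k - 1)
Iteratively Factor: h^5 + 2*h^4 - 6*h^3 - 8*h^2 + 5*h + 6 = (h + 3)*(h^4 - h^3 - 3*h^2 + h + 2) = (h - 2)*(h + 3)*(h^3 + h^2 - h - 1) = (h - 2)*(h - 1)*(h + 3)*(h^2 + 2*h + 1) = (h - 2)*(h - 1)*(h + 1)*(h + 3)*(h + 1)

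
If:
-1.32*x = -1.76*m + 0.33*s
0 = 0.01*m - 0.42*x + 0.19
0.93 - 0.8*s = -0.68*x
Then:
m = 0.64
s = 1.56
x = 0.47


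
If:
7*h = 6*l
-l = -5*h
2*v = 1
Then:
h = 0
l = 0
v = 1/2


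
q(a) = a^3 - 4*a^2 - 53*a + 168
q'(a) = 3*a^2 - 8*a - 53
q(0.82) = 122.40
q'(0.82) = -57.54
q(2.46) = 28.30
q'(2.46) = -54.53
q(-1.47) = 234.09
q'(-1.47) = -34.76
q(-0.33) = 185.02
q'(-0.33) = -50.03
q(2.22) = 41.57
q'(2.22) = -55.97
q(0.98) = 113.16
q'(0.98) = -57.96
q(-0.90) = 211.73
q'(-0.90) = -43.37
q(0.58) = 136.11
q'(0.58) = -56.63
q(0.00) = 168.00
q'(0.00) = -53.00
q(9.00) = 96.00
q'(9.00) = 118.00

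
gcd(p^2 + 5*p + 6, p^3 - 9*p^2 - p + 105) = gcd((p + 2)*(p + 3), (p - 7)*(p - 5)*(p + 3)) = p + 3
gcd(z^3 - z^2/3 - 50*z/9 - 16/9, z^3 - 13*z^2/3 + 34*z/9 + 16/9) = z^2 - 7*z/3 - 8/9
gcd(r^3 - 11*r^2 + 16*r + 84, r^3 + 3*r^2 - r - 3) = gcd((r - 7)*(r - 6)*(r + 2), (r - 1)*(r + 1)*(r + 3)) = 1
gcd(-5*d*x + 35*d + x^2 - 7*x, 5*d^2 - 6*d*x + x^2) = -5*d + x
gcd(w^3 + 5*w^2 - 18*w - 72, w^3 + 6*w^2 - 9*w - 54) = w^2 + 9*w + 18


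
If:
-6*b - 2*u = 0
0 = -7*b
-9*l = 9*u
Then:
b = 0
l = 0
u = 0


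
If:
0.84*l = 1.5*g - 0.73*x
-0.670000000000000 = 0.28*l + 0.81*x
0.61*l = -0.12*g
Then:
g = -0.37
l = 0.07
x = -0.85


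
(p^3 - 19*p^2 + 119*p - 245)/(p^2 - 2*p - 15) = (p^2 - 14*p + 49)/(p + 3)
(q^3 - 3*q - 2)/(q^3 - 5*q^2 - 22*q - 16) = (q^2 - q - 2)/(q^2 - 6*q - 16)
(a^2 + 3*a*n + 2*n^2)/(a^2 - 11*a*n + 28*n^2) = (a^2 + 3*a*n + 2*n^2)/(a^2 - 11*a*n + 28*n^2)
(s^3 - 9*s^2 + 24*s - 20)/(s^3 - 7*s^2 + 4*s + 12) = (s^2 - 7*s + 10)/(s^2 - 5*s - 6)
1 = 1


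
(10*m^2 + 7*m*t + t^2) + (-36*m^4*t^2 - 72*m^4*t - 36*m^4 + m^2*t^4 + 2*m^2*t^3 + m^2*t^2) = -36*m^4*t^2 - 72*m^4*t - 36*m^4 + m^2*t^4 + 2*m^2*t^3 + m^2*t^2 + 10*m^2 + 7*m*t + t^2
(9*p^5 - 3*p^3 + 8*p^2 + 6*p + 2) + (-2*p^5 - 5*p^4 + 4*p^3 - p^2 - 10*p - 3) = 7*p^5 - 5*p^4 + p^3 + 7*p^2 - 4*p - 1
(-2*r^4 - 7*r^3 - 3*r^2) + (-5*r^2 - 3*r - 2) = -2*r^4 - 7*r^3 - 8*r^2 - 3*r - 2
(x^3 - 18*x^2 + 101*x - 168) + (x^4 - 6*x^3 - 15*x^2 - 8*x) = x^4 - 5*x^3 - 33*x^2 + 93*x - 168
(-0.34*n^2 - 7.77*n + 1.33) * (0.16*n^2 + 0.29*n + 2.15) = -0.0544*n^4 - 1.3418*n^3 - 2.7715*n^2 - 16.3198*n + 2.8595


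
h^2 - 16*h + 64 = (h - 8)^2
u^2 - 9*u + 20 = (u - 5)*(u - 4)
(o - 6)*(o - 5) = o^2 - 11*o + 30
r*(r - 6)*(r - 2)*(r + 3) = r^4 - 5*r^3 - 12*r^2 + 36*r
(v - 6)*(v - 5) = v^2 - 11*v + 30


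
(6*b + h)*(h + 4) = 6*b*h + 24*b + h^2 + 4*h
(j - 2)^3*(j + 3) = j^4 - 3*j^3 - 6*j^2 + 28*j - 24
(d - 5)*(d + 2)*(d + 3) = d^3 - 19*d - 30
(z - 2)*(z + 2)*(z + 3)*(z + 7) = z^4 + 10*z^3 + 17*z^2 - 40*z - 84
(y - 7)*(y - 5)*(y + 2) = y^3 - 10*y^2 + 11*y + 70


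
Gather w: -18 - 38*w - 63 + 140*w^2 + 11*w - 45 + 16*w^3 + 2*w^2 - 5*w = 16*w^3 + 142*w^2 - 32*w - 126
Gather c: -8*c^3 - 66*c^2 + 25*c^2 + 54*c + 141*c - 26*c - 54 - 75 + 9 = -8*c^3 - 41*c^2 + 169*c - 120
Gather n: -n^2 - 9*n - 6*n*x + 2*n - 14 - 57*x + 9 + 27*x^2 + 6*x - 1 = -n^2 + n*(-6*x - 7) + 27*x^2 - 51*x - 6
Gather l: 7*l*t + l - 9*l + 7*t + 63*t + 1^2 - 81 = l*(7*t - 8) + 70*t - 80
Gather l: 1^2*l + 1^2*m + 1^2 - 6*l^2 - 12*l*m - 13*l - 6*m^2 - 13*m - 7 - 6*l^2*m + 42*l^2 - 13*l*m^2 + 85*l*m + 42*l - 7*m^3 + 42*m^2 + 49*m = l^2*(36 - 6*m) + l*(-13*m^2 + 73*m + 30) - 7*m^3 + 36*m^2 + 37*m - 6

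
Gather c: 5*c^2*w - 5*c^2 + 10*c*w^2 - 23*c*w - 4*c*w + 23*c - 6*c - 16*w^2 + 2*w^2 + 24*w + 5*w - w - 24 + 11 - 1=c^2*(5*w - 5) + c*(10*w^2 - 27*w + 17) - 14*w^2 + 28*w - 14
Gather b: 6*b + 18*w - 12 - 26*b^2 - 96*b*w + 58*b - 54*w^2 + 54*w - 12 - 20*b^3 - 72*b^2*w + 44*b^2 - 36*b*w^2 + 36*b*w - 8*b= -20*b^3 + b^2*(18 - 72*w) + b*(-36*w^2 - 60*w + 56) - 54*w^2 + 72*w - 24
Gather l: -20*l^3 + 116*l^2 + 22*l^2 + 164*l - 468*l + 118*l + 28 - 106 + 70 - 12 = -20*l^3 + 138*l^2 - 186*l - 20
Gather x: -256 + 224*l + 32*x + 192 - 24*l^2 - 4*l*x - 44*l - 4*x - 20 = -24*l^2 + 180*l + x*(28 - 4*l) - 84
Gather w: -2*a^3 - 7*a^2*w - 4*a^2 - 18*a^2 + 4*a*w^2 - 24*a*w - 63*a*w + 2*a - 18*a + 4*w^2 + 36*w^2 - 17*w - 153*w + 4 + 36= -2*a^3 - 22*a^2 - 16*a + w^2*(4*a + 40) + w*(-7*a^2 - 87*a - 170) + 40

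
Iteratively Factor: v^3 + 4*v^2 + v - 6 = (v + 2)*(v^2 + 2*v - 3) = (v - 1)*(v + 2)*(v + 3)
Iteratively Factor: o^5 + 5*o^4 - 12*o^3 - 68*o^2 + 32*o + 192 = (o + 4)*(o^4 + o^3 - 16*o^2 - 4*o + 48) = (o - 3)*(o + 4)*(o^3 + 4*o^2 - 4*o - 16) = (o - 3)*(o + 2)*(o + 4)*(o^2 + 2*o - 8) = (o - 3)*(o + 2)*(o + 4)^2*(o - 2)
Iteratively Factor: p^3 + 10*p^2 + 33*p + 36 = (p + 4)*(p^2 + 6*p + 9) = (p + 3)*(p + 4)*(p + 3)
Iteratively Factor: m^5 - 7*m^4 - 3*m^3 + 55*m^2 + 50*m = (m + 1)*(m^4 - 8*m^3 + 5*m^2 + 50*m) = (m - 5)*(m + 1)*(m^3 - 3*m^2 - 10*m) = (m - 5)*(m + 1)*(m + 2)*(m^2 - 5*m) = (m - 5)^2*(m + 1)*(m + 2)*(m)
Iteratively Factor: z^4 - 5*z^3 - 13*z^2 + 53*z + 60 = (z + 1)*(z^3 - 6*z^2 - 7*z + 60) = (z - 5)*(z + 1)*(z^2 - z - 12) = (z - 5)*(z - 4)*(z + 1)*(z + 3)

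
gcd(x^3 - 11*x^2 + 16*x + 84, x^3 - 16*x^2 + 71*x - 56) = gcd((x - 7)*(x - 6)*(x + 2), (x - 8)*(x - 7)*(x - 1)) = x - 7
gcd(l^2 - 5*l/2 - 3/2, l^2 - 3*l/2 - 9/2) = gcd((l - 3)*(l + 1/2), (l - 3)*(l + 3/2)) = l - 3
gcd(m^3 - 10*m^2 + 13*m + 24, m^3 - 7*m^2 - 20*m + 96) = m^2 - 11*m + 24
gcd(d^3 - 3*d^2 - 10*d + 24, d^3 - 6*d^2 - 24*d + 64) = d - 2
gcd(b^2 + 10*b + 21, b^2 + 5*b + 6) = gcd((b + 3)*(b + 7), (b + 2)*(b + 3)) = b + 3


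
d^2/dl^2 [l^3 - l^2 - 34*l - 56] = 6*l - 2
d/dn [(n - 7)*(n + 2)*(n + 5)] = 3*n^2 - 39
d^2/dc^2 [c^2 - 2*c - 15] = 2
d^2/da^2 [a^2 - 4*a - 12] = 2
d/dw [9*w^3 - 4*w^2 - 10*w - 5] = 27*w^2 - 8*w - 10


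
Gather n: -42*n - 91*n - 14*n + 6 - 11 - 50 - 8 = -147*n - 63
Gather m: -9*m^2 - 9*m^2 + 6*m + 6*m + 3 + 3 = -18*m^2 + 12*m + 6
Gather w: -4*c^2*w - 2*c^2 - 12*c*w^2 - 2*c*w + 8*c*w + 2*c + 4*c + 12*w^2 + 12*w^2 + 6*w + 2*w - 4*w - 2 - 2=-2*c^2 + 6*c + w^2*(24 - 12*c) + w*(-4*c^2 + 6*c + 4) - 4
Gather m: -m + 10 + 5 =15 - m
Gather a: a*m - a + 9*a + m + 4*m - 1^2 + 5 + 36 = a*(m + 8) + 5*m + 40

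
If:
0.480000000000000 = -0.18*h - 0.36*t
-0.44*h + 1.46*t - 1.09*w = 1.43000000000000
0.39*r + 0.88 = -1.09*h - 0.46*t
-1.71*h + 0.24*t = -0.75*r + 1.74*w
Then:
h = 2.82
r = -6.90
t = -2.74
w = -6.12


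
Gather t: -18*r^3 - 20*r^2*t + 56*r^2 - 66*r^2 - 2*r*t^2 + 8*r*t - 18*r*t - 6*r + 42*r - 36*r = -18*r^3 - 10*r^2 - 2*r*t^2 + t*(-20*r^2 - 10*r)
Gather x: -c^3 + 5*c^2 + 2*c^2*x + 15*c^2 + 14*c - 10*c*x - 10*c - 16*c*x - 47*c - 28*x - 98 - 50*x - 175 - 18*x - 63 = -c^3 + 20*c^2 - 43*c + x*(2*c^2 - 26*c - 96) - 336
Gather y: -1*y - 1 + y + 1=0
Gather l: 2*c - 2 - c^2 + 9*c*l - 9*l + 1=-c^2 + 2*c + l*(9*c - 9) - 1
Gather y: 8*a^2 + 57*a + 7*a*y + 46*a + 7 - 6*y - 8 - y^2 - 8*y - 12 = 8*a^2 + 103*a - y^2 + y*(7*a - 14) - 13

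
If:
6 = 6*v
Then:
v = 1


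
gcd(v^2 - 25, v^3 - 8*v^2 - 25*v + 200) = v^2 - 25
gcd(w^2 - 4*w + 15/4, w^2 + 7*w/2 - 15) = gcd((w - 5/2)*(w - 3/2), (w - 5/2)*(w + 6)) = w - 5/2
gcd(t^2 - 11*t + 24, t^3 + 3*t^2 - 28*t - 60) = 1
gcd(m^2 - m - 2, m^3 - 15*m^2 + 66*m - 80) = m - 2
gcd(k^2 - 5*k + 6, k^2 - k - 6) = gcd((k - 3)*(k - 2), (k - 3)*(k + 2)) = k - 3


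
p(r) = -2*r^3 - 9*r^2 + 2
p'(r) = -6*r^2 - 18*r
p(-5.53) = 65.00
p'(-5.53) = -83.95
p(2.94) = -126.62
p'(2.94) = -104.78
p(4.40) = -342.61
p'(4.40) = -195.36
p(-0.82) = -2.95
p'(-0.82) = 10.73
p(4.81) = -428.79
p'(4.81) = -225.40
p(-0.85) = -3.27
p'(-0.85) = 10.96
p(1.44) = -22.63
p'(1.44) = -38.36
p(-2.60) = -23.69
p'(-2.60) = 6.24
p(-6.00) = 110.00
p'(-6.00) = -108.00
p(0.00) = 2.00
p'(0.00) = 0.00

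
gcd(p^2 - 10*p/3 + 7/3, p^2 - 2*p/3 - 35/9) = p - 7/3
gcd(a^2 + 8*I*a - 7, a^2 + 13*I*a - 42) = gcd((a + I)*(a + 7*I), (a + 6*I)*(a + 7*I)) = a + 7*I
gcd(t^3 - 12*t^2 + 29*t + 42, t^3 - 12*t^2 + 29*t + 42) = t^3 - 12*t^2 + 29*t + 42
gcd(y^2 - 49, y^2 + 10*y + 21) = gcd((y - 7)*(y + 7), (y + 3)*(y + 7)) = y + 7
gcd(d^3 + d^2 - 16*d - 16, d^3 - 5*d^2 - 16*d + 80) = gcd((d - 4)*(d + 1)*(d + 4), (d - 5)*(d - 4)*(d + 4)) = d^2 - 16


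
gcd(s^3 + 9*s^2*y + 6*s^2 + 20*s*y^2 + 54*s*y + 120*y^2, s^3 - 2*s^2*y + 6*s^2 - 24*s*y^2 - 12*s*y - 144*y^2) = s^2 + 4*s*y + 6*s + 24*y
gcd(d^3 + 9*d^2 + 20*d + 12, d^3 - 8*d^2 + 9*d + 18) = d + 1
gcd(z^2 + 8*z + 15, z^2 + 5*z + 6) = z + 3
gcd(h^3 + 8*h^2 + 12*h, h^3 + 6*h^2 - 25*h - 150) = h + 6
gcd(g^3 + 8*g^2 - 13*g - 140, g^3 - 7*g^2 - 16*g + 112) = g - 4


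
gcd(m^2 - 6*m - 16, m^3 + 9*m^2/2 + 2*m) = 1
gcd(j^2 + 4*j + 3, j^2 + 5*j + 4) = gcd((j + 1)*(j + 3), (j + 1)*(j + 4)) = j + 1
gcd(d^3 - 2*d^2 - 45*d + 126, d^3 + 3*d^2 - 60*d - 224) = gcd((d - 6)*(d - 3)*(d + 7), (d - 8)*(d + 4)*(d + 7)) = d + 7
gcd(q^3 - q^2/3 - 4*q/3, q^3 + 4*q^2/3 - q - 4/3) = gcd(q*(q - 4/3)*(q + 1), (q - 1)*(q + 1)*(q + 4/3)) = q + 1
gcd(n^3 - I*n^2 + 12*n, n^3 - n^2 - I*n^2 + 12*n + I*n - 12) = n^2 - I*n + 12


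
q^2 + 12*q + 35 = (q + 5)*(q + 7)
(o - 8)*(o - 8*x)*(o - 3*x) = o^3 - 11*o^2*x - 8*o^2 + 24*o*x^2 + 88*o*x - 192*x^2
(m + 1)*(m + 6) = m^2 + 7*m + 6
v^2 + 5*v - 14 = (v - 2)*(v + 7)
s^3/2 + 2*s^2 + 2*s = s*(s/2 + 1)*(s + 2)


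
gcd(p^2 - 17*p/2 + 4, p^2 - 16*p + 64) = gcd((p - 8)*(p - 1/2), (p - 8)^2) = p - 8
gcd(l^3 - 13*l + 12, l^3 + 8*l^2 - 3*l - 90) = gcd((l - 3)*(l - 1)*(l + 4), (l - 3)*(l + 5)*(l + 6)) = l - 3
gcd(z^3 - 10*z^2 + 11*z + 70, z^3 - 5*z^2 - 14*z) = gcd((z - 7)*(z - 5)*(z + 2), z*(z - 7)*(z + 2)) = z^2 - 5*z - 14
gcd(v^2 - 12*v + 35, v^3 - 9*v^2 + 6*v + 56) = v - 7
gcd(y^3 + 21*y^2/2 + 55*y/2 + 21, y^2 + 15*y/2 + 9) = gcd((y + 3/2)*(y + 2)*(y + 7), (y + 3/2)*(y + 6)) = y + 3/2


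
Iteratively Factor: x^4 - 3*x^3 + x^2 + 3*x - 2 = (x - 1)*(x^3 - 2*x^2 - x + 2) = (x - 1)^2*(x^2 - x - 2) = (x - 2)*(x - 1)^2*(x + 1)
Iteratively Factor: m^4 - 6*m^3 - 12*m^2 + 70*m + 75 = (m - 5)*(m^3 - m^2 - 17*m - 15) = (m - 5)*(m + 1)*(m^2 - 2*m - 15) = (m - 5)*(m + 1)*(m + 3)*(m - 5)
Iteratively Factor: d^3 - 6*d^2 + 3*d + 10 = (d - 5)*(d^2 - d - 2) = (d - 5)*(d - 2)*(d + 1)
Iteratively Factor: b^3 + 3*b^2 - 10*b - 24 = (b - 3)*(b^2 + 6*b + 8) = (b - 3)*(b + 2)*(b + 4)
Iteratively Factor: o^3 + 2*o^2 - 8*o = (o - 2)*(o^2 + 4*o) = (o - 2)*(o + 4)*(o)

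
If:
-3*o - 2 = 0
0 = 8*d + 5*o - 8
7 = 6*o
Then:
No Solution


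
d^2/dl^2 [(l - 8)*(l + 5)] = 2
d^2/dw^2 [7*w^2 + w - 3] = 14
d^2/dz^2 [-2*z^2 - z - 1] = -4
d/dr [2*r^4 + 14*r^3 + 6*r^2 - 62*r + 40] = 8*r^3 + 42*r^2 + 12*r - 62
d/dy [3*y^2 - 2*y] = 6*y - 2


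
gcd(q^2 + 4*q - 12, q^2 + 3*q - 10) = q - 2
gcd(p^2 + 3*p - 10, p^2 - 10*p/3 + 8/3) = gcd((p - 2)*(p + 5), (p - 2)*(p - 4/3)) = p - 2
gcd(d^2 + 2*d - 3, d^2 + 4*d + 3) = d + 3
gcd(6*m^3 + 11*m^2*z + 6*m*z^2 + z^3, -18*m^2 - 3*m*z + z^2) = 3*m + z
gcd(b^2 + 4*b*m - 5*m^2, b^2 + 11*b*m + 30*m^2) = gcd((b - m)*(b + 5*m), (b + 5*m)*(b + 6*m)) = b + 5*m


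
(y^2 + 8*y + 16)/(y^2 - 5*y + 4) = (y^2 + 8*y + 16)/(y^2 - 5*y + 4)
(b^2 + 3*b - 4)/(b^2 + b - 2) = (b + 4)/(b + 2)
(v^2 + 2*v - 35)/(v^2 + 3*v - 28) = (v - 5)/(v - 4)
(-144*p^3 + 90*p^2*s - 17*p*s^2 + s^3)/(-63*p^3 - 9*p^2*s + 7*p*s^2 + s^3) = (48*p^2 - 14*p*s + s^2)/(21*p^2 + 10*p*s + s^2)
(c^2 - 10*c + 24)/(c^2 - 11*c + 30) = (c - 4)/(c - 5)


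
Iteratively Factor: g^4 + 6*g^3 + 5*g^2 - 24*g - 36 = (g - 2)*(g^3 + 8*g^2 + 21*g + 18) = (g - 2)*(g + 3)*(g^2 + 5*g + 6) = (g - 2)*(g + 2)*(g + 3)*(g + 3)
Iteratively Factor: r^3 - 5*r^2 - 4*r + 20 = (r - 5)*(r^2 - 4) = (r - 5)*(r + 2)*(r - 2)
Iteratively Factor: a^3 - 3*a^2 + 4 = (a + 1)*(a^2 - 4*a + 4) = (a - 2)*(a + 1)*(a - 2)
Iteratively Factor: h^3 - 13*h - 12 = (h - 4)*(h^2 + 4*h + 3) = (h - 4)*(h + 1)*(h + 3)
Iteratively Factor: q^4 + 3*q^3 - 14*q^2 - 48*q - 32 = (q + 4)*(q^3 - q^2 - 10*q - 8) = (q + 1)*(q + 4)*(q^2 - 2*q - 8) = (q + 1)*(q + 2)*(q + 4)*(q - 4)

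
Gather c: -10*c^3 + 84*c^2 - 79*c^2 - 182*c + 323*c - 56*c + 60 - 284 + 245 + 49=-10*c^3 + 5*c^2 + 85*c + 70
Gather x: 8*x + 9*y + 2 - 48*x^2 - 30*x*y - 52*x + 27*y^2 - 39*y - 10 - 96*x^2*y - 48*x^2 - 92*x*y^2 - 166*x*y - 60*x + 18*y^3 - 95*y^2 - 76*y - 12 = x^2*(-96*y - 96) + x*(-92*y^2 - 196*y - 104) + 18*y^3 - 68*y^2 - 106*y - 20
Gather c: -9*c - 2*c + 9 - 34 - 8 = -11*c - 33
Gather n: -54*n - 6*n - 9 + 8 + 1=-60*n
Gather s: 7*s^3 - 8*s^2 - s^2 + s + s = 7*s^3 - 9*s^2 + 2*s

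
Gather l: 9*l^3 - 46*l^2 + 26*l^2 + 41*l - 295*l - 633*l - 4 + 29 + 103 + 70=9*l^3 - 20*l^2 - 887*l + 198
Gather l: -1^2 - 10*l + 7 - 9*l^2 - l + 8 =-9*l^2 - 11*l + 14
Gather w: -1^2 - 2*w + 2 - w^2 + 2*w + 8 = 9 - w^2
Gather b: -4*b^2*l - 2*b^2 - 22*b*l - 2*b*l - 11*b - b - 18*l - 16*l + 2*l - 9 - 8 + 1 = b^2*(-4*l - 2) + b*(-24*l - 12) - 32*l - 16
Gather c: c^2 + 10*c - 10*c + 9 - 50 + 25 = c^2 - 16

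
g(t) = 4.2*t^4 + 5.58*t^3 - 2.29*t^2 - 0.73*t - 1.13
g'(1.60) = 103.61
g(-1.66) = 0.14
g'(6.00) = 4203.23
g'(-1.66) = -23.85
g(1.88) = 78.95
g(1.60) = 42.22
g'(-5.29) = -1995.05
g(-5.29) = 2401.67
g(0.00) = -1.13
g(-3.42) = 325.96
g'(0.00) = -0.73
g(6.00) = 6560.53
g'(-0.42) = 2.90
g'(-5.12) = -1793.31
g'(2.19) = 245.98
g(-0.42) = -1.51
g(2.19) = 141.51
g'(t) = 16.8*t^3 + 16.74*t^2 - 4.58*t - 0.73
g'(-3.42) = -461.30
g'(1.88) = 161.46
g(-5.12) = 2079.86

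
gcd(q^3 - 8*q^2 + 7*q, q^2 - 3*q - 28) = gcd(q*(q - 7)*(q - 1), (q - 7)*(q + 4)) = q - 7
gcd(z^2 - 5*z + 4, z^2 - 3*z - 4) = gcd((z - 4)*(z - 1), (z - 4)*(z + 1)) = z - 4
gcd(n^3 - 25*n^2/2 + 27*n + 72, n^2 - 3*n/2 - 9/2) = n + 3/2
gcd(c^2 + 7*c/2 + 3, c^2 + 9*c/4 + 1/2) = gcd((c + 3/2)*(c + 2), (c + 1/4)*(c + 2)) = c + 2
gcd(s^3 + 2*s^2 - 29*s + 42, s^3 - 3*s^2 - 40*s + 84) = s - 2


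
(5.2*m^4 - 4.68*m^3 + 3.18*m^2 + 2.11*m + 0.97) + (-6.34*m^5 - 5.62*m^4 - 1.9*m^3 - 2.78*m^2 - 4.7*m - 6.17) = -6.34*m^5 - 0.42*m^4 - 6.58*m^3 + 0.4*m^2 - 2.59*m - 5.2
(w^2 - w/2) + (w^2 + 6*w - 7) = 2*w^2 + 11*w/2 - 7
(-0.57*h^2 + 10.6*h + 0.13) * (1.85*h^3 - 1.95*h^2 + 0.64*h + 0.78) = -1.0545*h^5 + 20.7215*h^4 - 20.7943*h^3 + 6.0859*h^2 + 8.3512*h + 0.1014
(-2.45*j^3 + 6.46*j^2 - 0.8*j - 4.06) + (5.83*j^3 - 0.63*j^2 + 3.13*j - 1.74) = 3.38*j^3 + 5.83*j^2 + 2.33*j - 5.8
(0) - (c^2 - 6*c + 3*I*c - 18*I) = -c^2 + 6*c - 3*I*c + 18*I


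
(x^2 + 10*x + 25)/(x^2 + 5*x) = (x + 5)/x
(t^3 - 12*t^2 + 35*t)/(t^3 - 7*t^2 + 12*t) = (t^2 - 12*t + 35)/(t^2 - 7*t + 12)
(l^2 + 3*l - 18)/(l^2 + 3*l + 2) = (l^2 + 3*l - 18)/(l^2 + 3*l + 2)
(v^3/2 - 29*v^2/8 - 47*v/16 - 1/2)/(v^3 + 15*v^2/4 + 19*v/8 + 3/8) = (v - 8)/(2*(v + 3))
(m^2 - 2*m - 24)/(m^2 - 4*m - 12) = (m + 4)/(m + 2)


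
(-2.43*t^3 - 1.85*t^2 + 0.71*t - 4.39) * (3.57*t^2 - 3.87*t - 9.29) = -8.6751*t^5 + 2.7996*t^4 + 32.2689*t^3 - 1.2335*t^2 + 10.3934*t + 40.7831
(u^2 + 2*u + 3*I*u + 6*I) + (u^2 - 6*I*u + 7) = 2*u^2 + 2*u - 3*I*u + 7 + 6*I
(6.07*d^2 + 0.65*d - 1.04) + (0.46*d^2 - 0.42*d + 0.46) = 6.53*d^2 + 0.23*d - 0.58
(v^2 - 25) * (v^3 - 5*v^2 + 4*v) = v^5 - 5*v^4 - 21*v^3 + 125*v^2 - 100*v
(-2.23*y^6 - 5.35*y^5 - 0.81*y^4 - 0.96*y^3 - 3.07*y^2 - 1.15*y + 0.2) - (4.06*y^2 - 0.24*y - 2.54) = -2.23*y^6 - 5.35*y^5 - 0.81*y^4 - 0.96*y^3 - 7.13*y^2 - 0.91*y + 2.74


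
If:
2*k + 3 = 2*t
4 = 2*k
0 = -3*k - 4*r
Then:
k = 2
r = -3/2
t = 7/2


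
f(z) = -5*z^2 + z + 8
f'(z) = 1 - 10*z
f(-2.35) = -21.96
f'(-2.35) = 24.50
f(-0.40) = 6.80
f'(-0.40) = 5.00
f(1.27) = 1.21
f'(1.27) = -11.70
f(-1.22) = -0.66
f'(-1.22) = 13.20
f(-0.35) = 7.04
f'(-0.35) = 4.50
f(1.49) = -1.61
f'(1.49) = -13.90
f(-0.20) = 7.60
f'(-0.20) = 3.00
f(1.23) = 1.67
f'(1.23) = -11.30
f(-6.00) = -178.00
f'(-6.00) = 61.00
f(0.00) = 8.00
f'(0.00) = 1.00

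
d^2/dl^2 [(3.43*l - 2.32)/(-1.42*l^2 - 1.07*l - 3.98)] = (-(2.84*l + 1.07)*(3.43*l - 2.32)*(5.68*l + 2.14) + (29.2236*l + 0.751400000000002)*(1.42*l^2 + 1.07*l + 3.98))/(1.42*l^2 + 1.07*l + 3.98)^3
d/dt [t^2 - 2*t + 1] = 2*t - 2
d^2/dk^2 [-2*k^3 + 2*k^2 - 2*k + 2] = 4 - 12*k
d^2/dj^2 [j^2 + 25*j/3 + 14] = 2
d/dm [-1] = 0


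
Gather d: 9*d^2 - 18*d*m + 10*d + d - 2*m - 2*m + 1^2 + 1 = 9*d^2 + d*(11 - 18*m) - 4*m + 2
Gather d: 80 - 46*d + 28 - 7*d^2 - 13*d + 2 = -7*d^2 - 59*d + 110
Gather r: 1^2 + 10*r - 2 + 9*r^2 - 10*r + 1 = 9*r^2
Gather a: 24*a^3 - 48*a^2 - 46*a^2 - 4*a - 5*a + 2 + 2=24*a^3 - 94*a^2 - 9*a + 4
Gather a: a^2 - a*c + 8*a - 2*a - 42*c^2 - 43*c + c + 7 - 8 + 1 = a^2 + a*(6 - c) - 42*c^2 - 42*c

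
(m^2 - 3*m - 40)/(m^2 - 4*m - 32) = (m + 5)/(m + 4)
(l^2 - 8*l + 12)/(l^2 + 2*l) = (l^2 - 8*l + 12)/(l*(l + 2))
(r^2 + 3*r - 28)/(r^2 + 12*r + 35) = (r - 4)/(r + 5)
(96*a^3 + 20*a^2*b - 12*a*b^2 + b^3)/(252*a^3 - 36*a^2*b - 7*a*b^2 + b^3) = (16*a^2 + 6*a*b - b^2)/(42*a^2 + a*b - b^2)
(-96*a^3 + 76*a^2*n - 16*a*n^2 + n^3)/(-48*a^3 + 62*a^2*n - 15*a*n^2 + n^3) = (2*a - n)/(a - n)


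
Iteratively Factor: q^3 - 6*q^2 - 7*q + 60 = (q + 3)*(q^2 - 9*q + 20) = (q - 5)*(q + 3)*(q - 4)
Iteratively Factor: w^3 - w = (w)*(w^2 - 1) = w*(w - 1)*(w + 1)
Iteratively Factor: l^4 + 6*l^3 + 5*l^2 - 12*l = (l - 1)*(l^3 + 7*l^2 + 12*l) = (l - 1)*(l + 4)*(l^2 + 3*l) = (l - 1)*(l + 3)*(l + 4)*(l)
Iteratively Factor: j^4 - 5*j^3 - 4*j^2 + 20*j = (j - 2)*(j^3 - 3*j^2 - 10*j) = (j - 2)*(j + 2)*(j^2 - 5*j) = (j - 5)*(j - 2)*(j + 2)*(j)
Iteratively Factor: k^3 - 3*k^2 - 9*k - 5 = (k + 1)*(k^2 - 4*k - 5) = (k + 1)^2*(k - 5)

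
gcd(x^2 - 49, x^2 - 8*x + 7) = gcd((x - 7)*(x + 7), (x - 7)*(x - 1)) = x - 7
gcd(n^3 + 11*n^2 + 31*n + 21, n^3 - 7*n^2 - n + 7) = n + 1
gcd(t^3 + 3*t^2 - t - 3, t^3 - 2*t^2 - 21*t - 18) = t^2 + 4*t + 3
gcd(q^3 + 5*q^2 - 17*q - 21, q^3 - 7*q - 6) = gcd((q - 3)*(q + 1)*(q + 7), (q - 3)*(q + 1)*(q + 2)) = q^2 - 2*q - 3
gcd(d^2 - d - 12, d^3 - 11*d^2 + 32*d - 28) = 1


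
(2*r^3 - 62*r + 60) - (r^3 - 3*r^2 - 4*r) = r^3 + 3*r^2 - 58*r + 60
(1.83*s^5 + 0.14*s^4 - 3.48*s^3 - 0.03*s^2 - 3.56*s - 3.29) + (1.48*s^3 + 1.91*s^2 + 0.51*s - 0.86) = 1.83*s^5 + 0.14*s^4 - 2.0*s^3 + 1.88*s^2 - 3.05*s - 4.15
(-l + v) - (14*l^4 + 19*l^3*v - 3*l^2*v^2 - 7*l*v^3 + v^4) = -14*l^4 - 19*l^3*v + 3*l^2*v^2 + 7*l*v^3 - l - v^4 + v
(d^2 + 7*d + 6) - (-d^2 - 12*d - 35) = 2*d^2 + 19*d + 41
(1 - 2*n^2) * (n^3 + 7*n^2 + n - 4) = -2*n^5 - 14*n^4 - n^3 + 15*n^2 + n - 4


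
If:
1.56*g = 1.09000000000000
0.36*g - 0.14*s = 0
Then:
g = 0.70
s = 1.80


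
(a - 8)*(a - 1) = a^2 - 9*a + 8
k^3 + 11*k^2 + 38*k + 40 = (k + 2)*(k + 4)*(k + 5)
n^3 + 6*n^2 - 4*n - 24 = (n - 2)*(n + 2)*(n + 6)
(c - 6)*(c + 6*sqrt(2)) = c^2 - 6*c + 6*sqrt(2)*c - 36*sqrt(2)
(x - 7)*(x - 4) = x^2 - 11*x + 28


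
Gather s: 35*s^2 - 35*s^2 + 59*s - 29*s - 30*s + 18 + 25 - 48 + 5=0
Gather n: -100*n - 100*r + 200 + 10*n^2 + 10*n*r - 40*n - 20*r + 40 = 10*n^2 + n*(10*r - 140) - 120*r + 240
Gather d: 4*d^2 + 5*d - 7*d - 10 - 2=4*d^2 - 2*d - 12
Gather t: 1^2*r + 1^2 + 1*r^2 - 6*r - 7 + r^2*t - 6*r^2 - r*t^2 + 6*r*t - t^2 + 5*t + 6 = -5*r^2 - 5*r + t^2*(-r - 1) + t*(r^2 + 6*r + 5)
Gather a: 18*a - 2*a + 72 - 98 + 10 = 16*a - 16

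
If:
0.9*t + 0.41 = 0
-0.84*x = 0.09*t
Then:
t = -0.46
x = 0.05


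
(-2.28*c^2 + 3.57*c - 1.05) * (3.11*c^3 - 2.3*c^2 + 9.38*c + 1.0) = -7.0908*c^5 + 16.3467*c^4 - 32.8629*c^3 + 33.6216*c^2 - 6.279*c - 1.05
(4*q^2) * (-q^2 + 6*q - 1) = -4*q^4 + 24*q^3 - 4*q^2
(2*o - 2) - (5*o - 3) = 1 - 3*o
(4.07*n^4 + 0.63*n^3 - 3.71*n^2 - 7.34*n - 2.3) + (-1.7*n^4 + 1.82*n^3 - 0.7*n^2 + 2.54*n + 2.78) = 2.37*n^4 + 2.45*n^3 - 4.41*n^2 - 4.8*n + 0.48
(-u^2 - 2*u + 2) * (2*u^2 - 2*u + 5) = -2*u^4 - 2*u^3 + 3*u^2 - 14*u + 10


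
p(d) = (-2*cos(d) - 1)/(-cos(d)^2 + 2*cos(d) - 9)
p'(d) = (-2*sin(d)*cos(d) + 2*sin(d))*(-2*cos(d) - 1)/(-cos(d)^2 + 2*cos(d) - 9)^2 + 2*sin(d)/(-cos(d)^2 + 2*cos(d) - 9) = 2*(cos(d)^2 + cos(d) - 10)*sin(d)/(sin(d)^2 + 2*cos(d) - 10)^2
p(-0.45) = 0.35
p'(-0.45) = 0.11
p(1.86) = 0.04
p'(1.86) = -0.21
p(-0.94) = 0.27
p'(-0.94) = 0.22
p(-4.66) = 0.10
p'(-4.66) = -0.24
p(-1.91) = 0.03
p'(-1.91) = 0.20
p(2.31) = -0.03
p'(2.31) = -0.13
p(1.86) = 0.04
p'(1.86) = -0.21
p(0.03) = 0.37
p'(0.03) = -0.01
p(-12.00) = 0.33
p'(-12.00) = -0.14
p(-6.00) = 0.36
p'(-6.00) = -0.07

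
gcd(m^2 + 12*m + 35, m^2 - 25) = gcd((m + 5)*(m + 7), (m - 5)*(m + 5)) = m + 5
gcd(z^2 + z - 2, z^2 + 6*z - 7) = z - 1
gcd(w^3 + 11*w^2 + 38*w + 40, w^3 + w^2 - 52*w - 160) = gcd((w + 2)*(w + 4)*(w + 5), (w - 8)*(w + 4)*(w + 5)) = w^2 + 9*w + 20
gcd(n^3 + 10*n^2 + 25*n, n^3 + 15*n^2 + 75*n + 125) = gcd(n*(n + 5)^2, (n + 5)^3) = n^2 + 10*n + 25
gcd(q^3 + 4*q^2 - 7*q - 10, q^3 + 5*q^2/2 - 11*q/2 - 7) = q^2 - q - 2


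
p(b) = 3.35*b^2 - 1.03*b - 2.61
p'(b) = 6.7*b - 1.03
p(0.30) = -2.62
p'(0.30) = 0.98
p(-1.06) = 2.25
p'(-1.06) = -8.13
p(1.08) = 0.19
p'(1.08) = 6.21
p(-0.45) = -1.47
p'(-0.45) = -4.04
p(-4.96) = 84.91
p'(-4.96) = -34.26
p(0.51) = -2.26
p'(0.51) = 2.39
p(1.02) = -0.18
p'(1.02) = 5.80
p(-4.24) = 61.98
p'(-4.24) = -29.44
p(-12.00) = 492.15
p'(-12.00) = -81.43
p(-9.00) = 278.01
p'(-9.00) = -61.33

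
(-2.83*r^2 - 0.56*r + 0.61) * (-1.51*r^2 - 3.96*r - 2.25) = 4.2733*r^4 + 12.0524*r^3 + 7.664*r^2 - 1.1556*r - 1.3725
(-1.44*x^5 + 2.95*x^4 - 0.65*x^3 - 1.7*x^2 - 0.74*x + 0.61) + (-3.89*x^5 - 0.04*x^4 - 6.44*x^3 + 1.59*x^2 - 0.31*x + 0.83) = -5.33*x^5 + 2.91*x^4 - 7.09*x^3 - 0.11*x^2 - 1.05*x + 1.44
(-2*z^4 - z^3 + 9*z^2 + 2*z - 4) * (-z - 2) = 2*z^5 + 5*z^4 - 7*z^3 - 20*z^2 + 8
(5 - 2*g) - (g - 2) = 7 - 3*g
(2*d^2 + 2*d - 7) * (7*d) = 14*d^3 + 14*d^2 - 49*d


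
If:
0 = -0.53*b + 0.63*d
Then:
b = 1.18867924528302*d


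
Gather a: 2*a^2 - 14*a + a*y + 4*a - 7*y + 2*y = 2*a^2 + a*(y - 10) - 5*y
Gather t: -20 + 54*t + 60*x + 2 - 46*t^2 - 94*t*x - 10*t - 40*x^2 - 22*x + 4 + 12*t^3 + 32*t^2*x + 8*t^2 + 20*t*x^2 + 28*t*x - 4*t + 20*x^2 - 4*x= 12*t^3 + t^2*(32*x - 38) + t*(20*x^2 - 66*x + 40) - 20*x^2 + 34*x - 14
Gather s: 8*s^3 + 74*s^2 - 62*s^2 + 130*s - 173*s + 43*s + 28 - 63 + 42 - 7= 8*s^3 + 12*s^2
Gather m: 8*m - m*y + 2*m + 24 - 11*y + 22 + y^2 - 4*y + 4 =m*(10 - y) + y^2 - 15*y + 50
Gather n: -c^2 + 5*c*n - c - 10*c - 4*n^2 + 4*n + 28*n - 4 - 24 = -c^2 - 11*c - 4*n^2 + n*(5*c + 32) - 28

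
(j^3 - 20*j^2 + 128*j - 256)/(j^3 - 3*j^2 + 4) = (j^3 - 20*j^2 + 128*j - 256)/(j^3 - 3*j^2 + 4)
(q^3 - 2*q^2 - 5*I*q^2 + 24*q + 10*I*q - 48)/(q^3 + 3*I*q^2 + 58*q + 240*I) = (q^2 + q*(-2 + 3*I) - 6*I)/(q^2 + 11*I*q - 30)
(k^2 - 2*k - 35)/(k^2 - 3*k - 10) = (-k^2 + 2*k + 35)/(-k^2 + 3*k + 10)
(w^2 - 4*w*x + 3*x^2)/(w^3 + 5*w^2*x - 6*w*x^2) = (w - 3*x)/(w*(w + 6*x))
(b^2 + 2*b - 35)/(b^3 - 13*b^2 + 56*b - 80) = (b + 7)/(b^2 - 8*b + 16)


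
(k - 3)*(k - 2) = k^2 - 5*k + 6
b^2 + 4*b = b*(b + 4)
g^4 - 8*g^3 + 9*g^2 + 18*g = g*(g - 6)*(g - 3)*(g + 1)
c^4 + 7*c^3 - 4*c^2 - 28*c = c*(c - 2)*(c + 2)*(c + 7)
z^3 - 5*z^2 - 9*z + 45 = (z - 5)*(z - 3)*(z + 3)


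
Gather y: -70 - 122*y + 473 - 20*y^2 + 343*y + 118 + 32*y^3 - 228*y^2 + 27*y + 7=32*y^3 - 248*y^2 + 248*y + 528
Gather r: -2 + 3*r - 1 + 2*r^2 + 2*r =2*r^2 + 5*r - 3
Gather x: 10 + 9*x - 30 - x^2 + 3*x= -x^2 + 12*x - 20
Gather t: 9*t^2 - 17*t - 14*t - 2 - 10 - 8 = 9*t^2 - 31*t - 20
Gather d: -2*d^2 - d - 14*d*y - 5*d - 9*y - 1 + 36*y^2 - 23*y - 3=-2*d^2 + d*(-14*y - 6) + 36*y^2 - 32*y - 4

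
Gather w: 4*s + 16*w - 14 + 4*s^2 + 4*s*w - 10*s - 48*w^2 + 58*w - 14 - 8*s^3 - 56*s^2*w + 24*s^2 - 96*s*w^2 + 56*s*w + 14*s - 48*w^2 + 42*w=-8*s^3 + 28*s^2 + 8*s + w^2*(-96*s - 96) + w*(-56*s^2 + 60*s + 116) - 28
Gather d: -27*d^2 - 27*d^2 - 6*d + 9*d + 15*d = -54*d^2 + 18*d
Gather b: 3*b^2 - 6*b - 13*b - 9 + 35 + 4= 3*b^2 - 19*b + 30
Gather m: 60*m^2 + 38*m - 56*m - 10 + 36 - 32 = 60*m^2 - 18*m - 6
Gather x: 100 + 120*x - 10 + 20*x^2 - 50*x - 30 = 20*x^2 + 70*x + 60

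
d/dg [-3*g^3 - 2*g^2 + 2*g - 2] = -9*g^2 - 4*g + 2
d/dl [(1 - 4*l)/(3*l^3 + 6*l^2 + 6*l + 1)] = (24*l^3 + 15*l^2 - 12*l - 10)/(9*l^6 + 36*l^5 + 72*l^4 + 78*l^3 + 48*l^2 + 12*l + 1)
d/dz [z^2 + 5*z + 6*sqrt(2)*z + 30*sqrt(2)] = 2*z + 5 + 6*sqrt(2)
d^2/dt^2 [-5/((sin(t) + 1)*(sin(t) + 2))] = 5*(4*sin(t)^3 + 5*sin(t)^2 - 10*sin(t) - 14)/((sin(t) + 1)^2*(sin(t) + 2)^3)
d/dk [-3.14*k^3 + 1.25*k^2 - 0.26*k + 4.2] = -9.42*k^2 + 2.5*k - 0.26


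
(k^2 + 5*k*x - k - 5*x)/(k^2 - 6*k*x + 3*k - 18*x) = (k^2 + 5*k*x - k - 5*x)/(k^2 - 6*k*x + 3*k - 18*x)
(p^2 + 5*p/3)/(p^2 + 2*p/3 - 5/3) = p/(p - 1)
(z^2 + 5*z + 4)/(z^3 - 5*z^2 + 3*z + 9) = (z + 4)/(z^2 - 6*z + 9)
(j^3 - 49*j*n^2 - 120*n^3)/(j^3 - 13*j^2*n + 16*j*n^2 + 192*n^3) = (j + 5*n)/(j - 8*n)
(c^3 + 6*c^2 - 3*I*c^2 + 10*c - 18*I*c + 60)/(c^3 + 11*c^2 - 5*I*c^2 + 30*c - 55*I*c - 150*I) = (c + 2*I)/(c + 5)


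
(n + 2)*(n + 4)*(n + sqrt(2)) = n^3 + sqrt(2)*n^2 + 6*n^2 + 8*n + 6*sqrt(2)*n + 8*sqrt(2)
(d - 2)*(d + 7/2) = d^2 + 3*d/2 - 7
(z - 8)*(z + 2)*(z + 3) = z^3 - 3*z^2 - 34*z - 48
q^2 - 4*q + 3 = (q - 3)*(q - 1)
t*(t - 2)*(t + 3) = t^3 + t^2 - 6*t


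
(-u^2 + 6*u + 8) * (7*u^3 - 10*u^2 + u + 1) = -7*u^5 + 52*u^4 - 5*u^3 - 75*u^2 + 14*u + 8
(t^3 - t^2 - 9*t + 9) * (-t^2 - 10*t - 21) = -t^5 - 9*t^4 - 2*t^3 + 102*t^2 + 99*t - 189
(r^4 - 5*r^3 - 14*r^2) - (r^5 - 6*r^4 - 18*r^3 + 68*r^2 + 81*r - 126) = -r^5 + 7*r^4 + 13*r^3 - 82*r^2 - 81*r + 126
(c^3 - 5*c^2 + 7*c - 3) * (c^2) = c^5 - 5*c^4 + 7*c^3 - 3*c^2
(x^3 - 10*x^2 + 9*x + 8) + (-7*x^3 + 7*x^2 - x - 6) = -6*x^3 - 3*x^2 + 8*x + 2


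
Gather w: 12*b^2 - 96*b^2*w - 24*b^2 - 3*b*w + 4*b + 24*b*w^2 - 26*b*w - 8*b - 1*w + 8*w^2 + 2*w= -12*b^2 - 4*b + w^2*(24*b + 8) + w*(-96*b^2 - 29*b + 1)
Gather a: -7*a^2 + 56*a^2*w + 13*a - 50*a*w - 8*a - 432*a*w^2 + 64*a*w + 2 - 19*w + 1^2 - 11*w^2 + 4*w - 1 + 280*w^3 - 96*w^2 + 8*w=a^2*(56*w - 7) + a*(-432*w^2 + 14*w + 5) + 280*w^3 - 107*w^2 - 7*w + 2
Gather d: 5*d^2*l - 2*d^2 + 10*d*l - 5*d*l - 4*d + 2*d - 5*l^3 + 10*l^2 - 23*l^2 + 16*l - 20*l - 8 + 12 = d^2*(5*l - 2) + d*(5*l - 2) - 5*l^3 - 13*l^2 - 4*l + 4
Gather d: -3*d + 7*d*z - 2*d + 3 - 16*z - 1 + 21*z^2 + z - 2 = d*(7*z - 5) + 21*z^2 - 15*z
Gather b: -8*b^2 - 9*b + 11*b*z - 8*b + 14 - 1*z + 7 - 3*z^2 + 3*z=-8*b^2 + b*(11*z - 17) - 3*z^2 + 2*z + 21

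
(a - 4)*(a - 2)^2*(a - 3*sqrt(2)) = a^4 - 8*a^3 - 3*sqrt(2)*a^3 + 20*a^2 + 24*sqrt(2)*a^2 - 60*sqrt(2)*a - 16*a + 48*sqrt(2)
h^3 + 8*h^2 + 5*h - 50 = (h - 2)*(h + 5)^2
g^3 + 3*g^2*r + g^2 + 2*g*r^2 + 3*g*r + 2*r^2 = (g + 1)*(g + r)*(g + 2*r)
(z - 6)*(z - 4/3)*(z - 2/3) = z^3 - 8*z^2 + 116*z/9 - 16/3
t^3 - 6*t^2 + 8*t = t*(t - 4)*(t - 2)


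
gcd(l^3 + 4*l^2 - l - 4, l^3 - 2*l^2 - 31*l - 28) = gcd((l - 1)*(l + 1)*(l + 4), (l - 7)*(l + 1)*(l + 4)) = l^2 + 5*l + 4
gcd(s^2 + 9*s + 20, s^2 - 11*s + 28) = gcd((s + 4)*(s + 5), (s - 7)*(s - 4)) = 1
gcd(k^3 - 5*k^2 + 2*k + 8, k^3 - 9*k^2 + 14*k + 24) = k^2 - 3*k - 4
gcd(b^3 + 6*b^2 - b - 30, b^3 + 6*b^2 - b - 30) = b^3 + 6*b^2 - b - 30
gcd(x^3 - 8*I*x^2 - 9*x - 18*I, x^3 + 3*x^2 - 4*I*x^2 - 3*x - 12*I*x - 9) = x - 3*I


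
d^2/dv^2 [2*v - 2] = 0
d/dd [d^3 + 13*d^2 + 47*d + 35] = 3*d^2 + 26*d + 47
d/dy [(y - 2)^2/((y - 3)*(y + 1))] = 2*(y^2 - 7*y + 10)/(y^4 - 4*y^3 - 2*y^2 + 12*y + 9)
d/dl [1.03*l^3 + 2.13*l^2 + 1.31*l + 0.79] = 3.09*l^2 + 4.26*l + 1.31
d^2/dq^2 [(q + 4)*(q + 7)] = 2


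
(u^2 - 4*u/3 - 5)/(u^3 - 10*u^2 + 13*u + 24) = (u + 5/3)/(u^2 - 7*u - 8)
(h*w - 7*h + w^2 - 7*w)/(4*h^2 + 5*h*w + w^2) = (w - 7)/(4*h + w)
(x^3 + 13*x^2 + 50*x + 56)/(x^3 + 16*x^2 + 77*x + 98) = (x + 4)/(x + 7)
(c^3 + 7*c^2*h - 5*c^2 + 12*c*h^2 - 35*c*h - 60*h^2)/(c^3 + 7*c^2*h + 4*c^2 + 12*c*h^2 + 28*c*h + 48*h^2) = (c - 5)/(c + 4)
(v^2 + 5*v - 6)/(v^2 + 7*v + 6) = (v - 1)/(v + 1)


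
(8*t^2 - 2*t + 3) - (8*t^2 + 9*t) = 3 - 11*t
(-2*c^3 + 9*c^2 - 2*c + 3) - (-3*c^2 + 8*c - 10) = -2*c^3 + 12*c^2 - 10*c + 13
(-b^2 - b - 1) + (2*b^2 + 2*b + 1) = b^2 + b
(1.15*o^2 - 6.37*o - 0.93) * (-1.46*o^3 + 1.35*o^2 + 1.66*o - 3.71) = -1.679*o^5 + 10.8527*o^4 - 5.3327*o^3 - 16.0962*o^2 + 22.0889*o + 3.4503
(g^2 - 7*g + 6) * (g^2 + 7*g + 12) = g^4 - 31*g^2 - 42*g + 72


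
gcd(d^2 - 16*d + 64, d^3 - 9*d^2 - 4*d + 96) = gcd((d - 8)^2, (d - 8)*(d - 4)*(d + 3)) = d - 8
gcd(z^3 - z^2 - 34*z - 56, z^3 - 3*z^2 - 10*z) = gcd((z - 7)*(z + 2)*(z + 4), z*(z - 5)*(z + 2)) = z + 2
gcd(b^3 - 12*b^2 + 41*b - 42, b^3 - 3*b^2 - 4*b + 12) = b^2 - 5*b + 6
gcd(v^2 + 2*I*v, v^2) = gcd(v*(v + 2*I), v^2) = v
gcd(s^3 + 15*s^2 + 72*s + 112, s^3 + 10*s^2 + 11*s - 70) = s + 7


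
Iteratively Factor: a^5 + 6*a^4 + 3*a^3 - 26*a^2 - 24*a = (a - 2)*(a^4 + 8*a^3 + 19*a^2 + 12*a) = a*(a - 2)*(a^3 + 8*a^2 + 19*a + 12) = a*(a - 2)*(a + 3)*(a^2 + 5*a + 4) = a*(a - 2)*(a + 1)*(a + 3)*(a + 4)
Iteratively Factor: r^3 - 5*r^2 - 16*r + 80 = (r - 4)*(r^2 - r - 20) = (r - 5)*(r - 4)*(r + 4)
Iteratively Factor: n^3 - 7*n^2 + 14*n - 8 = (n - 2)*(n^2 - 5*n + 4) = (n - 4)*(n - 2)*(n - 1)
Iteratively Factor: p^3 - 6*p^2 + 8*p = (p)*(p^2 - 6*p + 8) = p*(p - 4)*(p - 2)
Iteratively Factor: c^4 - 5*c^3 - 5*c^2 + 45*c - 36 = (c + 3)*(c^3 - 8*c^2 + 19*c - 12) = (c - 3)*(c + 3)*(c^2 - 5*c + 4) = (c - 3)*(c - 1)*(c + 3)*(c - 4)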